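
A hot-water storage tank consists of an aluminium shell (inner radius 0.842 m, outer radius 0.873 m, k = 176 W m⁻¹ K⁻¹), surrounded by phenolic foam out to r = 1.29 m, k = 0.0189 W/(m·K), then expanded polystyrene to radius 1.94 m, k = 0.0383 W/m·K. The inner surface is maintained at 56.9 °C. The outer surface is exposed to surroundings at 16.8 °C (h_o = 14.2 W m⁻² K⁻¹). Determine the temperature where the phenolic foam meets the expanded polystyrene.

Treat each layer as a resistance in series:
  R_aluminium = (1/0.842 − 1/0.873)/(4πk) = 0.04217/(4π·176) = 1.907×10^-5 K/W
  R_phenolic foam = (1/0.873 − 1/1.29)/(4πk) = 0.3703/(4π·0.0189) = 1.559 K/W
  R_expanded polystyrene = (1/1.29 − 1/1.94)/(4πk) = 0.2597/(4π·0.0383) = 0.5397 K/W
  R_conv,out = 1/(4πr²h) = 1/(4π·1.94²·14.2) = 0.001489 K/W
ΣR = 1.907×10^-5 + 1.559 + 0.5397 + 0.001489 = 2.100 K/W
Q = ΔT/ΣR = (56.9 °C − 16.8 °C)/2.100 = 19.10 W
From the inner boundary to the phenolic foam/expanded polystyrene interface, ΣR_partial = 1.559 K/W.
T_interface = T_in − Q·ΣR_partial = 56.9 °C − (19.10)(1.559) = 27.1 °C

T = 27.1 °C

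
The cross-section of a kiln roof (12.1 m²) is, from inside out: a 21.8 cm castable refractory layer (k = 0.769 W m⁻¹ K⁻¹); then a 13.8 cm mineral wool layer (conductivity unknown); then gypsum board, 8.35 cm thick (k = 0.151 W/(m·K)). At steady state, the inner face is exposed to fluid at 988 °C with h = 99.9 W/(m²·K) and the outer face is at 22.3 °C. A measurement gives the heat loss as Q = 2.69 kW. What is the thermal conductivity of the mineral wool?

k = 0.0395 W/m·K

ΣR = ΔT/Q = |988 − 22.3|/2690 = 0.3590 K/W
Known resistances:
  R_conv,in = 1/(hA) = 1/(99.9·12.1) = 8.273×10^-4 K/W
  R_castable refractory = L/(kA) = 0.218/(0.769·12.1) = 0.02343 K/W
  R_gypsum board = L/(kA) = 0.0835/(0.151·12.1) = 0.04570 K/W
R_mineral wool = ΣR − ΣR_known = 0.3590 − 0.06996 = 0.2890 K/W
L/(kA) = 0.2890 ⇒ k = 0.138/(0.2890·12.1) = 0.0395 W/m·K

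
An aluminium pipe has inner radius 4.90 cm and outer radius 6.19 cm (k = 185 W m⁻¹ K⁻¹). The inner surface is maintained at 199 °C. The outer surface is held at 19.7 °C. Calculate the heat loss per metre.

Q' = 2πk·ΔT/ln(r₂/r₁) = 2π × 185 × 179.3 / ln(0.0619/0.0490) = 8.92×10^5 W/m

Q' = 892 kW/m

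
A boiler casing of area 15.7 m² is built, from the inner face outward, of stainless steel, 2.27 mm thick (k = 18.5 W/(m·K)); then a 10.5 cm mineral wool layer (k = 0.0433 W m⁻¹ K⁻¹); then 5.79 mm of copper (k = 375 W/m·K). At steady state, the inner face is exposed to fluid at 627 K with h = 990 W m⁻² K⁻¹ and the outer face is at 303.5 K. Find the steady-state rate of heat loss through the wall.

Resistance network (inner→outer):
  R_conv,in = 1/(hA) = 1/(990·15.7) = 6.434×10^-5 K/W
  R_stainless steel = L/(kA) = 0.00227/(18.5·15.7) = 7.815×10^-6 K/W
  R_mineral wool = L/(kA) = 0.105/(0.0433·15.7) = 0.1545 K/W
  R_copper = L/(kA) = 0.00579/(375·15.7) = 9.834×10^-7 K/W
ΣR = 6.434×10^-5 + 7.815×10^-6 + 0.1545 + 9.834×10^-7 = 0.1546 K/W
Q = ΔT/ΣR = (627 K − 303.5 K)/0.1546 = 2090 W

Q = 2090 W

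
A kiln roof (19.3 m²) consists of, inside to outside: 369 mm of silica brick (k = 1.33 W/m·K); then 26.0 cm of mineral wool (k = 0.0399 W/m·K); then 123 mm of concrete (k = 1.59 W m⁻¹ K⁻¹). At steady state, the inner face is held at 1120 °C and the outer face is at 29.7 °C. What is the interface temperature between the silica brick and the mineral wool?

T = 1076 °C

Treat each layer as a resistance in series:
  R_silica brick = L/(kA) = 0.369/(1.33·19.3) = 0.01438 K/W
  R_mineral wool = L/(kA) = 0.260/(0.0399·19.3) = 0.3376 K/W
  R_concrete = L/(kA) = 0.123/(1.59·19.3) = 0.004008 K/W
ΣR = 0.01438 + 0.3376 + 0.004008 = 0.3560 K/W
Q = ΔT/ΣR = (1120 °C − 29.7 °C)/0.3560 = 3063 W
From the inner boundary to the silica brick/mineral wool interface, ΣR_partial = 0.01438 K/W.
T_interface = T_in − Q·ΣR_partial = 1120 °C − (3063)(0.01438) = 1076 °C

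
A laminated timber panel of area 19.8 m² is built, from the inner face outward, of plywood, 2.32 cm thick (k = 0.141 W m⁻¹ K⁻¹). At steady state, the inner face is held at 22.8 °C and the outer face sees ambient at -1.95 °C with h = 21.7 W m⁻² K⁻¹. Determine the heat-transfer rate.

Treat each layer as a resistance in series:
  R_plywood = L/(kA) = 0.0232/(0.141·19.8) = 0.008310 K/W
  R_conv,out = 1/(hA) = 1/(21.7·19.8) = 0.002327 K/W
ΣR = 0.008310 + 0.002327 = 0.01064 K/W
Q = ΔT/ΣR = (22.8 °C − -1.95 °C)/0.01064 = 2330 W

Q = 2.33 kW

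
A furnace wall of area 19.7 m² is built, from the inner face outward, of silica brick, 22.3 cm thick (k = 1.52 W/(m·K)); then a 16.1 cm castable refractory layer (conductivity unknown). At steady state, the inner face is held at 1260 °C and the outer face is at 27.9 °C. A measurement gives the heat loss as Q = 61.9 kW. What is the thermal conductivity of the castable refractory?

k = 0.656 W/m·K

ΣR = ΔT/Q = |1260 − 27.9|/61900 = 0.01990 K/W
Known resistances:
  R_silica brick = L/(kA) = 0.223/(1.52·19.7) = 0.007447 K/W
R_castable refractory = ΣR − ΣR_known = 0.01990 − 0.007447 = 0.01245 K/W
L/(kA) = 0.01245 ⇒ k = 0.161/(0.01245·19.7) = 0.656 W/m·K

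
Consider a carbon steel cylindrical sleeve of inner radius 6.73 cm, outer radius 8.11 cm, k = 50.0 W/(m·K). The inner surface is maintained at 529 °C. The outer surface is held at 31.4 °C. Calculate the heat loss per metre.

Q' = 838 kW/m

Q' = 2πk·ΔT/ln(r₂/r₁) = 2π × 50.0 × 497.6 / ln(0.0811/0.0673) = 8.38×10^5 W/m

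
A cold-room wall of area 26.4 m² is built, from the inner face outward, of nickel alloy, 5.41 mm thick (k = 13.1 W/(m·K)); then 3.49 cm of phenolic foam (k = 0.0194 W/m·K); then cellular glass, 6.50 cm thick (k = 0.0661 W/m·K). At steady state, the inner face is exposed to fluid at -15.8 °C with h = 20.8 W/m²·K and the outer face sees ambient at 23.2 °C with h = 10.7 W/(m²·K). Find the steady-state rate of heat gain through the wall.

Treat each layer as a resistance in series:
  R_conv,in = 1/(hA) = 1/(20.8·26.4) = 0.001821 K/W
  R_nickel alloy = L/(kA) = 0.00541/(13.1·26.4) = 1.564×10^-5 K/W
  R_phenolic foam = L/(kA) = 0.0349/(0.0194·26.4) = 0.06814 K/W
  R_cellular glass = L/(kA) = 0.0650/(0.0661·26.4) = 0.03725 K/W
  R_conv,out = 1/(hA) = 1/(10.7·26.4) = 0.003540 K/W
ΣR = 0.001821 + 1.564×10^-5 + 0.06814 + 0.03725 + 0.003540 = 0.1108 K/W
Q = ΔT/ΣR = (-15.8 °C − 23.2 °C)/0.1108 = -352 W
(Negative Q ⇒ heat flows inward; heat gain = 352 W.)

Q = 352 W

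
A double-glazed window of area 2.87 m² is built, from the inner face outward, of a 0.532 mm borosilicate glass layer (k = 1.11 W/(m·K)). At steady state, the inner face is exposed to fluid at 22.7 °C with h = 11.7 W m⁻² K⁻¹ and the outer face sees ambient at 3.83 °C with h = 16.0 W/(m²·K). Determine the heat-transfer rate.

Resistance network (inner→outer):
  R_conv,in = 1/(hA) = 1/(11.7·2.87) = 0.02978 K/W
  R_borosilicate glass = L/(kA) = 5.32×10^-4/(1.11·2.87) = 1.670×10^-4 K/W
  R_conv,out = 1/(hA) = 1/(16.0·2.87) = 0.02178 K/W
ΣR = 0.02978 + 1.670×10^-4 + 0.02178 = 0.05173 K/W
Q = ΔT/ΣR = (22.7 °C − 3.83 °C)/0.05173 = 365 W

Q = 365 W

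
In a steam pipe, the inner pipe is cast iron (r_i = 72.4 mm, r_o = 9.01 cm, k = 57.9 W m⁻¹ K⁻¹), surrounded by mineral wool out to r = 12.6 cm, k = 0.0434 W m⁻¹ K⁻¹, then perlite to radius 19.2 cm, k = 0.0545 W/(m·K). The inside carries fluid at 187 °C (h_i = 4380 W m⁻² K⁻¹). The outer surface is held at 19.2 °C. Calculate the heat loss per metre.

Series thermal resistances, inner to outer:
  R'_conv,in = 1/(2πr h) = 1/(2π·0.0724·4380) = 5.019×10^-4 m·K/W
  R'_cast iron = ln(0.0901/0.0724)/(2πk) = 0.2187/(2π·57.9) = 6.012×10^-4 m·K/W
  R'_mineral wool = ln(0.126/0.0901)/(2πk) = 0.3354/(2π·0.0434) = 1.230 m·K/W
  R'_perlite = ln(0.192/0.126)/(2πk) = 0.4212/(2π·0.0545) = 1.230 m·K/W
ΣR = 5.019×10^-4 + 6.012×10^-4 + 1.230 + 1.230 = 2.461 m·K/W
Q' = ΔT/ΣR = (187 °C − 19.2 °C)/2.461 = 68.2 W/m

Q' = 68.2 W/m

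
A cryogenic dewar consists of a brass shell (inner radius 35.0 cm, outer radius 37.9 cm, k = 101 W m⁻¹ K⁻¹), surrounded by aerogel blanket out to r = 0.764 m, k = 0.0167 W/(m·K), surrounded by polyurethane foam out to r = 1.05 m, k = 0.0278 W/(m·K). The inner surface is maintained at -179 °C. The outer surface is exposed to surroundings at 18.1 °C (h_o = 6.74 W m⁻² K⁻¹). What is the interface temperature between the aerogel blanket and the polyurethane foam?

T = -9.5 °C

Resistance network (inner→outer):
  R_brass = (1/0.350 − 1/0.379)/(4πk) = 0.2186/(4π·101) = 1.723×10^-4 K/W
  R_aerogel blanket = (1/0.379 − 1/0.764)/(4πk) = 1.330/(4π·0.0167) = 6.336 K/W
  R_polyurethane foam = (1/0.764 − 1/1.05)/(4πk) = 0.3565/(4π·0.0278) = 1.021 K/W
  R_conv,out = 1/(4πr²h) = 1/(4π·1.05²·6.74) = 0.01071 K/W
ΣR = 1.723×10^-4 + 6.336 + 1.021 + 0.01071 = 7.368 K/W
Q = ΔT/ΣR = (-179 °C − 18.1 °C)/7.368 = -26.75 W
From the inner boundary to the aerogel blanket/polyurethane foam interface, ΣR_partial = 6.336 K/W.
T_interface = T_in − Q·ΣR_partial = -179 °C − (-26.75)(6.336) = -9.5 °C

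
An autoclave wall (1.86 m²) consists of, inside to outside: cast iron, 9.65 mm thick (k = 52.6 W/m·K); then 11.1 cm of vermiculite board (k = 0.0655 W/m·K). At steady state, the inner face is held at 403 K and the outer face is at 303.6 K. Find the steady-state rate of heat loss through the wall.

Resistance network (inner→outer):
  R_cast iron = L/(kA) = 0.00965/(52.6·1.86) = 9.863×10^-5 K/W
  R_vermiculite board = L/(kA) = 0.111/(0.0655·1.86) = 0.9111 K/W
ΣR = 9.863×10^-5 + 0.9111 = 0.9112 K/W
Q = ΔT/ΣR = (403 K − 303.6 K)/0.9112 = 109 W

Q = 109 W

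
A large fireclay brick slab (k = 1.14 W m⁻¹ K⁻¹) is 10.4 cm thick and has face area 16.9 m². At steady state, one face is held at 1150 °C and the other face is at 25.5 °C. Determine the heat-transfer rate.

Q = kA·ΔT/L = 1.14 × 16.9 × |1150 °C − 25.5 °C| / 0.104 = 2.08×10^5 W

Q = 2.08×10^5 W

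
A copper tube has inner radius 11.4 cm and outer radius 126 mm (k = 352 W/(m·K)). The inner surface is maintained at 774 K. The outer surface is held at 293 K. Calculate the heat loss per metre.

Q' = 10600 kW/m

Q' = 2πk·ΔT/ln(r₂/r₁) = 2π × 352 × 481 / ln(0.126/0.114) = 1.06×10^7 W/m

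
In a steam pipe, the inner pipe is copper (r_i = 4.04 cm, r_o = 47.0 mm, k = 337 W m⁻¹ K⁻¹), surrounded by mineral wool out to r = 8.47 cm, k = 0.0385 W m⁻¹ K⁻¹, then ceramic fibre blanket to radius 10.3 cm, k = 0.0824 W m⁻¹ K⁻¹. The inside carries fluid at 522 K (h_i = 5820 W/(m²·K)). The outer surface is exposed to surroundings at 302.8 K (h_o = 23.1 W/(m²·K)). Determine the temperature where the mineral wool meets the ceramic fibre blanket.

T = 336.6 K

Resistance network (inner→outer):
  R'_conv,in = 1/(2πr h) = 1/(2π·0.0404·5820) = 6.769×10^-4 m·K/W
  R'_copper = ln(0.0470/0.0404)/(2πk) = 0.1513/(2π·337) = 7.146×10^-5 m·K/W
  R'_mineral wool = ln(0.0847/0.0470)/(2πk) = 0.5890/(2π·0.0385) = 2.435 m·K/W
  R'_ceramic fibre blanket = ln(0.103/0.0847)/(2πk) = 0.1956/(2π·0.0824) = 0.3778 m·K/W
  R'_conv,out = 1/(2πr h) = 1/(2π·0.103·23.1) = 0.06689 m·K/W
ΣR = 6.769×10^-4 + 7.146×10^-5 + 2.435 + 0.3778 + 0.06689 = 2.880 m·K/W
Q' = ΔT/ΣR = (522 K − 302.8 K)/2.880 = 76.11 W/m
From the inner boundary to the mineral wool/ceramic fibre blanket interface, ΣR_partial = 2.436 m·K/W.
T_interface = T_in − Q'·ΣR_partial = 522 K − (76.11)(2.436) = 336.6 K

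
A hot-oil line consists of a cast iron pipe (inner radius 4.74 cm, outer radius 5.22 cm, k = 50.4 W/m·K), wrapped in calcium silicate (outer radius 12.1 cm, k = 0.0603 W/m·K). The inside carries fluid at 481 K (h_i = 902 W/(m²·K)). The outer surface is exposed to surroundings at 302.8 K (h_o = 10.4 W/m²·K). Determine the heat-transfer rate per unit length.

Q' = 75.8 W/m

Series thermal resistances, inner to outer:
  R'_conv,in = 1/(2πr h) = 1/(2π·0.0474·902) = 0.003723 m·K/W
  R'_cast iron = ln(0.0522/0.0474)/(2πk) = 0.09646/(2π·50.4) = 3.046×10^-4 m·K/W
  R'_calcium silicate = ln(0.121/0.0522)/(2πk) = 0.8407/(2π·0.0603) = 2.219 m·K/W
  R'_conv,out = 1/(2πr h) = 1/(2π·0.121·10.4) = 0.1265 m·K/W
ΣR = 0.003723 + 3.046×10^-4 + 2.219 + 0.1265 = 2.350 m·K/W
Q' = ΔT/ΣR = (481 K − 302.8 K)/2.350 = 75.8 W/m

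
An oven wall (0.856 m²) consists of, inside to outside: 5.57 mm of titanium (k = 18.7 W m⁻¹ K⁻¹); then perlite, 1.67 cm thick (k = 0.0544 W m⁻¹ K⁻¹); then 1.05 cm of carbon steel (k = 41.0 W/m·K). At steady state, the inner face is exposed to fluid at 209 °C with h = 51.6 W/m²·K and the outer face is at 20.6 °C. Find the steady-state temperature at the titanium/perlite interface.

T = 198 °C

Resistance network (inner→outer):
  R_conv,in = 1/(hA) = 1/(51.6·0.856) = 0.02264 K/W
  R_titanium = L/(kA) = 0.00557/(18.7·0.856) = 3.480×10^-4 K/W
  R_perlite = L/(kA) = 0.0167/(0.0544·0.856) = 0.3586 K/W
  R_carbon steel = L/(kA) = 0.0105/(41.0·0.856) = 2.992×10^-4 K/W
ΣR = 0.02264 + 3.480×10^-4 + 0.3586 + 2.992×10^-4 = 0.3819 K/W
Q = ΔT/ΣR = (209 °C − 20.6 °C)/0.3819 = 493.3 W
From the inner boundary to the titanium/perlite interface, ΣR_partial = 0.02299 K/W.
T_interface = T_in − Q·ΣR_partial = 209 °C − (493.3)(0.02299) = 198 °C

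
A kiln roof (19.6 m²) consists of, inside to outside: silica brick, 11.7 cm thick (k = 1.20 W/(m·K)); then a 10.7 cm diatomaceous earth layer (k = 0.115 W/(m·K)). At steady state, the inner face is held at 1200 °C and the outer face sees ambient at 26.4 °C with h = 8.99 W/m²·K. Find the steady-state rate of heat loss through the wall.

Treat each layer as a resistance in series:
  R_silica brick = L/(kA) = 0.117/(1.20·19.6) = 0.004974 K/W
  R_diatomaceous earth = L/(kA) = 0.107/(0.115·19.6) = 0.04747 K/W
  R_conv,out = 1/(hA) = 1/(8.99·19.6) = 0.005675 K/W
ΣR = 0.004974 + 0.04747 + 0.005675 = 0.05812 K/W
Q = ΔT/ΣR = (1200 °C − 26.4 °C)/0.05812 = 20200 W

Q = 20.2 kW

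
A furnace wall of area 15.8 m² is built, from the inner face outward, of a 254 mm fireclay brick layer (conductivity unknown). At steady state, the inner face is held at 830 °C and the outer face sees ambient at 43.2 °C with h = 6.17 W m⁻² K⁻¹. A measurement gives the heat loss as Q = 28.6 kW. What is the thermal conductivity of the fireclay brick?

k = 0.932 W/m·K

ΣR = ΔT/Q = |830 − 43.2|/28600 = 0.02751 K/W
Known resistances:
  R_conv,out = 1/(hA) = 1/(6.17·15.8) = 0.01026 K/W
R_fireclay brick = ΣR − ΣR_known = 0.02751 − 0.01026 = 0.01725 K/W
L/(kA) = 0.01725 ⇒ k = 0.254/(0.01725·15.8) = 0.932 W/m·K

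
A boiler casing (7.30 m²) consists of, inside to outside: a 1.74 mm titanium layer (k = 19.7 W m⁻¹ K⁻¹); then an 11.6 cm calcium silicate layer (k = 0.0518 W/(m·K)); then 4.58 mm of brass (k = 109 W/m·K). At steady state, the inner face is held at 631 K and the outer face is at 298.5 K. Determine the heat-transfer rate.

Q = 1080 W

Series thermal resistances, inner to outer:
  R_titanium = L/(kA) = 0.00174/(19.7·7.30) = 1.210×10^-5 K/W
  R_calcium silicate = L/(kA) = 0.116/(0.0518·7.30) = 0.3068 K/W
  R_brass = L/(kA) = 0.00458/(109·7.30) = 5.756×10^-6 K/W
ΣR = 1.210×10^-5 + 0.3068 + 5.756×10^-6 = 0.3068 K/W
Q = ΔT/ΣR = (631 K − 298.5 K)/0.3068 = 1080 W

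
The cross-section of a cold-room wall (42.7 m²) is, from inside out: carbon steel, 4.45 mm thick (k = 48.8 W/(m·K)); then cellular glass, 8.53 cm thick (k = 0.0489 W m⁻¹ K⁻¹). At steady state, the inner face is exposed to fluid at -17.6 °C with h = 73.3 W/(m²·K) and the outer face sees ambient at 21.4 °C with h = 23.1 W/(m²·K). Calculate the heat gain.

Resistance network (inner→outer):
  R_conv,in = 1/(hA) = 1/(73.3·42.7) = 3.195×10^-4 K/W
  R_carbon steel = L/(kA) = 0.00445/(48.8·42.7) = 2.136×10^-6 K/W
  R_cellular glass = L/(kA) = 0.0853/(0.0489·42.7) = 0.04085 K/W
  R_conv,out = 1/(hA) = 1/(23.1·42.7) = 0.001014 K/W
ΣR = 3.195×10^-4 + 2.136×10^-6 + 0.04085 + 0.001014 = 0.04219 K/W
Q = ΔT/ΣR = (-17.6 °C − 21.4 °C)/0.04219 = -924 W
(Negative Q ⇒ heat flows inward; heat gain = 924 W.)

Q = 924 W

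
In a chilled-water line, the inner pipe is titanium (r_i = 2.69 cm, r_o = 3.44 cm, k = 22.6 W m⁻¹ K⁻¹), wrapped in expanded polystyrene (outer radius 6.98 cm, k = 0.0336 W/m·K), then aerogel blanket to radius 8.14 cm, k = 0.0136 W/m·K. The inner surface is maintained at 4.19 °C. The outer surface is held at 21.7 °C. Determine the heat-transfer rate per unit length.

Q' = 3.40 W/m

Series thermal resistances, inner to outer:
  R'_titanium = ln(0.0344/0.0269)/(2πk) = 0.2459/(2π·22.6) = 0.001732 m·K/W
  R'_expanded polystyrene = ln(0.0698/0.0344)/(2πk) = 0.7076/(2π·0.0336) = 3.352 m·K/W
  R'_aerogel blanket = ln(0.0814/0.0698)/(2πk) = 0.1537/(2π·0.0136) = 1.799 m·K/W
ΣR = 0.001732 + 3.352 + 1.799 = 5.153 m·K/W
Q' = ΔT/ΣR = (4.19 °C − 21.7 °C)/5.153 = -3.40 W/m
(Negative Q' ⇒ heat flows inward; heat gain = 3.40 W/m.)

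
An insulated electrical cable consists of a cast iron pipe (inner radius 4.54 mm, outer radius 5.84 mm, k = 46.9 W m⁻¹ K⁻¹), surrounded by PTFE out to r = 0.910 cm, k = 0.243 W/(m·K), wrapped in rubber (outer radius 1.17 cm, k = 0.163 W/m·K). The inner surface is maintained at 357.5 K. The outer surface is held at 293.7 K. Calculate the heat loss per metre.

Q' = 119 W/m

Treat each layer as a resistance in series:
  R'_cast iron = ln(0.00584/0.00454)/(2πk) = 0.2518/(2π·46.9) = 8.545×10^-4 m·K/W
  R'_PTFE = ln(0.00910/0.00584)/(2πk) = 0.4435/(2π·0.243) = 0.2905 m·K/W
  R'_rubber = ln(0.0117/0.00910)/(2πk) = 0.2513/(2π·0.163) = 0.2454 m·K/W
ΣR = 8.545×10^-4 + 0.2905 + 0.2454 = 0.5368 m·K/W
Q' = ΔT/ΣR = (357.5 K − 293.7 K)/0.5368 = 119 W/m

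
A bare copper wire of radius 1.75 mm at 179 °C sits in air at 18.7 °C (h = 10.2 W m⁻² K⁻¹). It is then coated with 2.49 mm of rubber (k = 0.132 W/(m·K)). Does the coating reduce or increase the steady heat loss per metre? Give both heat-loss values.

Critical radius for a cylinder: r_cr = k/h = 0.0129 m = 1.29 cm.
Outer radius after coating: r₂ = 0.00175 + 0.00249 = 0.00424 m.
Since r₁ < r_cr and r₂ ≤ r_cr, the coating moves toward the maximum at r_cr — heat loss rises.
Bare: R = 1/(2πr₁h) = 8.916 m·K/W; Q = 160.3/8.916 = 18.0 W/m.
Coated: R = R_cond + R_conv = 4.747 m·K/W; Q = 160.3/4.747 = 33.8 W/m.

increases: 18.0 → 33.8 W/m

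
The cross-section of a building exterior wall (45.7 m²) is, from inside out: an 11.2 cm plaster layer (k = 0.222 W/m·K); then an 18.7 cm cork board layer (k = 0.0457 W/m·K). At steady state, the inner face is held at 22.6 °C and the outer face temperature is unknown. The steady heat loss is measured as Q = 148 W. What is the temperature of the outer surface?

T_out = 7.71 °C

Sum the resistances:
  R_plaster = L/(kA) = 0.112/(0.222·45.7) = 0.01104 K/W
  R_cork board = L/(kA) = 0.187/(0.0457·45.7) = 0.08954 K/W
ΣR = 0.1006 K/W
ΔT = Q·ΣR = 148 × 0.1006 = 14.89 K
Heat flows outward, so T_out = T_in − ΔT = 22.6 − 14.89 = 7.71 °C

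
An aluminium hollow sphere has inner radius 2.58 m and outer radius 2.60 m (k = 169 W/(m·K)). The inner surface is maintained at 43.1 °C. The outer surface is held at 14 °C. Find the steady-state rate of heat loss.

Q = 20700 kW

Q = 4πk·ΔT/(1/r₁ − 1/r₂) = 4π × 169 × 29.1 / (1/2.58 − 1/2.60) = 2.07×10^7 W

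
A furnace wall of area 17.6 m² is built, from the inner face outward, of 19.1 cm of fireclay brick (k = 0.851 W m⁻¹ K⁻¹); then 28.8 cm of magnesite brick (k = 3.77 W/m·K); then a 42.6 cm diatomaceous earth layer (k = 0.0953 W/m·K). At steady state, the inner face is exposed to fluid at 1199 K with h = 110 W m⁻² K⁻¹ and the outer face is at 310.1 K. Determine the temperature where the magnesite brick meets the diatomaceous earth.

T = 1141 K

Series thermal resistances, inner to outer:
  R_conv,in = 1/(hA) = 1/(110·17.6) = 5.165×10^-4 K/W
  R_fireclay brick = L/(kA) = 0.191/(0.851·17.6) = 0.01275 K/W
  R_magnesite brick = L/(kA) = 0.288/(3.77·17.6) = 0.004340 K/W
  R_diatomaceous earth = L/(kA) = 0.426/(0.0953·17.6) = 0.2540 K/W
ΣR = 5.165×10^-4 + 0.01275 + 0.004340 + 0.2540 = 0.2716 K/W
Q = ΔT/ΣR = (1199 K − 310.1 K)/0.2716 = 3273 W
From the inner boundary to the magnesite brick/diatomaceous earth interface, ΣR_partial = 0.01761 K/W.
T_interface = T_in − Q·ΣR_partial = 1199 K − (3273)(0.01761) = 1141 K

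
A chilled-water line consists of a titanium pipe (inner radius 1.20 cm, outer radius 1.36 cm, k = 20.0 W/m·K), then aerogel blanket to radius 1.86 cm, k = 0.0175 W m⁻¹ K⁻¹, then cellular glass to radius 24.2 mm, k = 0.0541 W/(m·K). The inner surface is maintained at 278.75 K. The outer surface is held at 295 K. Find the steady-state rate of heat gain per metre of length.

Q' = 4.49 W/m

Treat each layer as a resistance in series:
  R'_titanium = ln(0.0136/0.0120)/(2πk) = 0.1252/(2π·20.0) = 9.960×10^-4 m·K/W
  R'_aerogel blanket = ln(0.0186/0.0136)/(2πk) = 0.3131/(2π·0.0175) = 2.847 m·K/W
  R'_cellular glass = ln(0.0242/0.0186)/(2πk) = 0.2632/(2π·0.0541) = 0.7743 m·K/W
ΣR = 9.960×10^-4 + 2.847 + 0.7743 = 3.622 m·K/W
Q' = ΔT/ΣR = (278.75 K − 295 K)/3.622 = -4.49 W/m
(Negative Q' ⇒ heat flows inward; heat gain = 4.49 W/m.)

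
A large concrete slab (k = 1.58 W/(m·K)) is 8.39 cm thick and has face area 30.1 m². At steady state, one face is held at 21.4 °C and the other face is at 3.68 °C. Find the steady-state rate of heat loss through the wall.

Q = 10000 W

Q = kA·ΔT/L = 1.58 × 30.1 × |21.4 °C − 3.68 °C| / 0.0839 = 10000 W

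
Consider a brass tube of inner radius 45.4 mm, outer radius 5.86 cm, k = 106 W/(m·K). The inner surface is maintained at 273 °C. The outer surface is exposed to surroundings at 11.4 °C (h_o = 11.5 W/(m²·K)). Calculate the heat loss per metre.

Q' = 1110 W/m

Resistance network (inner→outer):
  R'_brass = ln(0.0586/0.0454)/(2πk) = 0.2552/(2π·106) = 3.832×10^-4 m·K/W
  R'_conv,out = 1/(2πr h) = 1/(2π·0.0586·11.5) = 0.2362 m·K/W
ΣR = 3.832×10^-4 + 0.2362 = 0.2366 m·K/W
Q' = ΔT/ΣR = (273 °C − 11.4 °C)/0.2366 = 1110 W/m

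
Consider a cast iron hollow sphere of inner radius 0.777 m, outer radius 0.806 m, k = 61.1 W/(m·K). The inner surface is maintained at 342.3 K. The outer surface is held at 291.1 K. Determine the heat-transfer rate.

Q = 4πk·ΔT/(1/r₁ − 1/r₂) = 4π × 61.1 × 51.2 / (1/0.777 − 1/0.806) = 8.49×10^5 W

Q = 849 kW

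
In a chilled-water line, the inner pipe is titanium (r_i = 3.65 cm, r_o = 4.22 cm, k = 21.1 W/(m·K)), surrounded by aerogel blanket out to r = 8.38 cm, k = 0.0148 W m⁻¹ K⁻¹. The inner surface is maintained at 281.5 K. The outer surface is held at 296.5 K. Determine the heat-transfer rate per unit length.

Resistance network (inner→outer):
  R'_titanium = ln(0.0422/0.0365)/(2πk) = 0.1451/(2π·21.1) = 0.001095 m·K/W
  R'_aerogel blanket = ln(0.0838/0.0422)/(2πk) = 0.6860/(2π·0.0148) = 7.377 m·K/W
ΣR = 0.001095 + 7.377 = 7.378 m·K/W
Q' = ΔT/ΣR = (281.5 K − 296.5 K)/7.378 = -2.03 W/m
(Negative Q' ⇒ heat flows inward; heat gain = 2.03 W/m.)

Q' = 2.03 W/m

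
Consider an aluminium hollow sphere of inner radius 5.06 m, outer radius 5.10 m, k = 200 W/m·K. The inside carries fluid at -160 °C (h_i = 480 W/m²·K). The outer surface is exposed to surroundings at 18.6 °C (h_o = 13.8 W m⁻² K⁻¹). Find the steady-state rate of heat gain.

Series thermal resistances, inner to outer:
  R_conv,in = 1/(4πr²h) = 1/(4π·5.06²·480) = 6.475×10^-6 K/W
  R_aluminium = (1/5.06 − 1/5.10)/(4πk) = 0.001550/(4π·200) = 6.167×10^-7 K/W
  R_conv,out = 1/(4πr²h) = 1/(4π·5.10²·13.8) = 2.217×10^-4 K/W
ΣR = 6.475×10^-6 + 6.167×10^-7 + 2.217×10^-4 = 2.288×10^-4 K/W
Q = ΔT/ΣR = (-160 °C − 18.6 °C)/2.288×10^-4 = -7.81×10^5 W
(Negative Q ⇒ heat flows inward; heat gain = 7.81×10^5 W.)

Q = 7.81×10^5 W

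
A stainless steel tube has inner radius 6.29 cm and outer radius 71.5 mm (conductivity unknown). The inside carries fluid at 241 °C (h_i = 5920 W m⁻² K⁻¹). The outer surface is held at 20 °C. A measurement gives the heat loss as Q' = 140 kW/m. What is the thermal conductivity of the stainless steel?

ΣR = ΔT/Q' = |241 − 20|/1.40×10^5 = 0.001579 m·K/W
Known resistances:
  R'_conv,in = 1/(2πr h) = 1/(2π·0.0629·5920) = 4.274×10^-4 m·K/W
R_stainless steel = ΣR − ΣR_known = 0.001579 − 4.274×10^-4 = 0.001152 m·K/W
ln(r₂/r₁)/(2πk) = 0.001152 ⇒ k = 0.1282/(2π·0.001152) = 17.7 W/m·K

k = 17.7 W/m·K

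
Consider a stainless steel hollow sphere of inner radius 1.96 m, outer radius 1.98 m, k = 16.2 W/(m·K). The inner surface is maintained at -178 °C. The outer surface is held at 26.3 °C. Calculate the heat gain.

Q = 8070 kW

Q = 4πk·ΔT/(1/r₁ − 1/r₂) = 4π × 16.2 × 204.3 / (1/1.96 − 1/1.98) = 8.07×10^6 W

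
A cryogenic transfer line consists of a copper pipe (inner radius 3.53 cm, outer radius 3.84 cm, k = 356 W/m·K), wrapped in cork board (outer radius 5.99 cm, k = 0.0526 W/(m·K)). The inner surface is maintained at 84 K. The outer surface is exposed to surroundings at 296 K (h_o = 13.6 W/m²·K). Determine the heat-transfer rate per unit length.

Q' = 138 W/m

Treat each layer as a resistance in series:
  R'_copper = ln(0.0384/0.0353)/(2πk) = 0.08417/(2π·356) = 3.763×10^-5 m·K/W
  R'_cork board = ln(0.0599/0.0384)/(2πk) = 0.4446/(2π·0.0526) = 1.345 m·K/W
  R'_conv,out = 1/(2πr h) = 1/(2π·0.0599·13.6) = 0.1954 m·K/W
ΣR = 3.763×10^-5 + 1.345 + 0.1954 = 1.540 m·K/W
Q' = ΔT/ΣR = (84 K − 296 K)/1.540 = -138 W/m
(Negative Q' ⇒ heat flows inward; heat gain = 138 W/m.)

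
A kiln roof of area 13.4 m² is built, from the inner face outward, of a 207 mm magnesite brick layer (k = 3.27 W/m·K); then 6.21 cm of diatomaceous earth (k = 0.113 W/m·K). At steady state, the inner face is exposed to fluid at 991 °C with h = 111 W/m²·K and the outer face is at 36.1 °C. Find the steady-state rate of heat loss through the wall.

Q = 20600 W

Resistance network (inner→outer):
  R_conv,in = 1/(hA) = 1/(111·13.4) = 6.723×10^-4 K/W
  R_magnesite brick = L/(kA) = 0.207/(3.27·13.4) = 0.004724 K/W
  R_diatomaceous earth = L/(kA) = 0.0621/(0.113·13.4) = 0.04101 K/W
ΣR = 6.723×10^-4 + 0.004724 + 0.04101 = 0.04641 K/W
Q = ΔT/ΣR = (991 °C − 36.1 °C)/0.04641 = 20600 W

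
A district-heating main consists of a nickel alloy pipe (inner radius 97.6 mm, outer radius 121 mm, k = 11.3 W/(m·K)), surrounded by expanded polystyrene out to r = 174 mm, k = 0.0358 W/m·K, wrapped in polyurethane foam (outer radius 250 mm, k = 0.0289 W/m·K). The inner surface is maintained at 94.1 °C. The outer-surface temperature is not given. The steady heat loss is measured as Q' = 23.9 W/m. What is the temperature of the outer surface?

Series resistances:
  R'_nickel alloy = ln(0.121/0.0976)/(2πk) = 0.2149/(2π·11.3) = 0.003027 m·K/W
  R'_expanded polystyrene = ln(0.174/0.121)/(2πk) = 0.3633/(2π·0.0358) = 1.615 m·K/W
  R'_polyurethane foam = ln(0.250/0.174)/(2πk) = 0.3624/(2π·0.0289) = 1.996 m·K/W
ΣR = 3.614 m·K/W
ΔT = Q'·ΣR = 23.9 × 3.614 = 86.37 K
Heat flows outward, so T_out = T_in − ΔT = 94.1 − 86.37 = 7.73 °C

T_out = 7.73 °C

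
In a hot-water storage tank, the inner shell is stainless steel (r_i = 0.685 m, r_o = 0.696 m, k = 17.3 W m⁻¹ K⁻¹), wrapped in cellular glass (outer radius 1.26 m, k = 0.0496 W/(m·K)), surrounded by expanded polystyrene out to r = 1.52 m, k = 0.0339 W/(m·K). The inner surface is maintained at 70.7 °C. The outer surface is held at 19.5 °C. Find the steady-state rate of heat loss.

Q = 37.9 W

Treat each layer as a resistance in series:
  R_stainless steel = (1/0.685 − 1/0.696)/(4πk) = 0.02307/(4π·17.3) = 1.061×10^-4 K/W
  R_cellular glass = (1/0.696 − 1/1.26)/(4πk) = 0.6431/(4π·0.0496) = 1.032 K/W
  R_expanded polystyrene = (1/1.26 − 1/1.52)/(4πk) = 0.1358/(4π·0.0339) = 0.3187 K/W
ΣR = 1.061×10^-4 + 1.032 + 0.3187 = 1.351 K/W
Q = ΔT/ΣR = (70.7 °C − 19.5 °C)/1.351 = 37.9 W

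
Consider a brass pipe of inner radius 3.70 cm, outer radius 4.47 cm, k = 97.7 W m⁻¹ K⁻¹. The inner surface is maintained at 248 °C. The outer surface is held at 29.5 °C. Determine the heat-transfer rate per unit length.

Q' = 709 kW/m

Q' = 2πk·ΔT/ln(r₂/r₁) = 2π × 97.7 × 218.5 / ln(0.0447/0.0370) = 7.09×10^5 W/m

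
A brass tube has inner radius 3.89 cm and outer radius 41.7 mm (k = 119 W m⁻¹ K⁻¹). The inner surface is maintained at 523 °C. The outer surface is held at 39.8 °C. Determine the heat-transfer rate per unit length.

Q' = 2πk·ΔT/ln(r₂/r₁) = 2π × 119 × 483.2 / ln(0.0417/0.0389) = 5.20×10^6 W/m

Q' = 5200 kW/m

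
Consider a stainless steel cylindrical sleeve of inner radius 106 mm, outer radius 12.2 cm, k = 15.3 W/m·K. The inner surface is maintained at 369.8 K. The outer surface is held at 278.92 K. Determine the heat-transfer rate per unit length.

Q' = 62.1 kW/m

Q' = 2πk·ΔT/ln(r₂/r₁) = 2π × 15.3 × 90.88 / ln(0.122/0.106) = 62100 W/m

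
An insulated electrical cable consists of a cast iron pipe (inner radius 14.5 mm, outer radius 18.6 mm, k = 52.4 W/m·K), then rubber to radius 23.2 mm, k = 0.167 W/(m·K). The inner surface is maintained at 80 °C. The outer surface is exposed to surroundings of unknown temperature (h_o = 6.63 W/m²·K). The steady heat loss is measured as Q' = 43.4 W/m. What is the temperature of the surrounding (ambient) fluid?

T_out = 25.9 °C

Sum the resistances:
  R'_cast iron = ln(0.0186/0.0145)/(2πk) = 0.2490/(2π·52.4) = 7.563×10^-4 m·K/W
  R'_rubber = ln(0.0232/0.0186)/(2πk) = 0.2210/(2π·0.167) = 0.2106 m·K/W
  R'_conv,out = 1/(2πr h) = 1/(2π·0.0232·6.63) = 1.035 m·K/W
ΣR = 1.246 m·K/W
ΔT = Q'·ΣR = 43.4 × 1.246 = 54.08 K
Heat flows outward, so T_out = T_in − ΔT = 80 − 54.08 = 25.9 °C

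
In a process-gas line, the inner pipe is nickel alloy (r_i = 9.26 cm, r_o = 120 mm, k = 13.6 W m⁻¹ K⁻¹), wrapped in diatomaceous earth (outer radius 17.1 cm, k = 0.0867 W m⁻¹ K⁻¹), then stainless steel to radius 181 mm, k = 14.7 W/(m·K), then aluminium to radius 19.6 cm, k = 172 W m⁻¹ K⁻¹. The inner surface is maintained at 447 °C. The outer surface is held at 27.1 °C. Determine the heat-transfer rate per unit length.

Treat each layer as a resistance in series:
  R'_nickel alloy = ln(0.120/0.0926)/(2πk) = 0.2592/(2π·13.6) = 0.003033 m·K/W
  R'_diatomaceous earth = ln(0.171/0.120)/(2πk) = 0.3542/(2π·0.0867) = 0.6502 m·K/W
  R'_stainless steel = ln(0.181/0.171)/(2πk) = 0.05683/(2π·14.7) = 6.153×10^-4 m·K/W
  R'_aluminium = ln(0.196/0.181)/(2πk) = 0.07962/(2π·172) = 7.367×10^-5 m·K/W
ΣR = 0.003033 + 0.6502 + 6.153×10^-4 + 7.367×10^-5 = 0.6539 m·K/W
Q' = ΔT/ΣR = (447 °C − 27.1 °C)/0.6539 = 642 W/m

Q' = 642 W/m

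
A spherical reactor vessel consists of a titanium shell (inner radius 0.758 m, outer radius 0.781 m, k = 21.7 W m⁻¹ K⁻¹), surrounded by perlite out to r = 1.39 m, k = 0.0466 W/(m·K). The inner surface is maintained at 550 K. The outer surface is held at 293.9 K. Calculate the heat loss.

Resistance network (inner→outer):
  R_titanium = (1/0.758 − 1/0.781)/(4πk) = 0.03885/(4π·21.7) = 1.425×10^-4 K/W
  R_perlite = (1/0.781 − 1/1.39)/(4πk) = 0.5610/(4π·0.0466) = 0.9580 K/W
ΣR = 1.425×10^-4 + 0.9580 = 0.9581 K/W
Q = ΔT/ΣR = (550 K − 293.9 K)/0.9581 = 267 W

Q = 267 W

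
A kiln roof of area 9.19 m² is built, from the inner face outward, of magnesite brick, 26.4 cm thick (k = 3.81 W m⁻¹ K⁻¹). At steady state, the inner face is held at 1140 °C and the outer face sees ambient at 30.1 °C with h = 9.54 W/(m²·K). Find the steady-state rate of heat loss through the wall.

Treat each layer as a resistance in series:
  R_magnesite brick = L/(kA) = 0.264/(3.81·9.19) = 0.007540 K/W
  R_conv,out = 1/(hA) = 1/(9.54·9.19) = 0.01141 K/W
ΣR = 0.007540 + 0.01141 = 0.01895 K/W
Q = ΔT/ΣR = (1140 °C − 30.1 °C)/0.01895 = 58600 W

Q = 58600 W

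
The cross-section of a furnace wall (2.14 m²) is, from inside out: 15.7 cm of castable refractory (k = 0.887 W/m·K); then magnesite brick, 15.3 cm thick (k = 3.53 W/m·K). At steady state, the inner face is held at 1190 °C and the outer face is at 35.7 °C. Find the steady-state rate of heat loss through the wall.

Q = 11.2 kW

Series thermal resistances, inner to outer:
  R_castable refractory = L/(kA) = 0.157/(0.887·2.14) = 0.08271 K/W
  R_magnesite brick = L/(kA) = 0.153/(3.53·2.14) = 0.02025 K/W
ΣR = 0.08271 + 0.02025 = 0.1030 K/W
Q = ΔT/ΣR = (1190 °C − 35.7 °C)/0.1030 = 11200 W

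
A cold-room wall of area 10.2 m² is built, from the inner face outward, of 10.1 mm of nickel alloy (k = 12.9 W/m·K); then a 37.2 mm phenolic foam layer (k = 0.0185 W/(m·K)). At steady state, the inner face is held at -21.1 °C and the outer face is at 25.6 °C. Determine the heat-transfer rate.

Q = 237 W

Series thermal resistances, inner to outer:
  R_nickel alloy = L/(kA) = 0.0101/(12.9·10.2) = 7.676×10^-5 K/W
  R_phenolic foam = L/(kA) = 0.0372/(0.0185·10.2) = 0.1971 K/W
ΣR = 7.676×10^-5 + 0.1971 = 0.1972 K/W
Q = ΔT/ΣR = (-21.1 °C − 25.6 °C)/0.1972 = -237 W
(Negative Q ⇒ heat flows inward; heat gain = 237 W.)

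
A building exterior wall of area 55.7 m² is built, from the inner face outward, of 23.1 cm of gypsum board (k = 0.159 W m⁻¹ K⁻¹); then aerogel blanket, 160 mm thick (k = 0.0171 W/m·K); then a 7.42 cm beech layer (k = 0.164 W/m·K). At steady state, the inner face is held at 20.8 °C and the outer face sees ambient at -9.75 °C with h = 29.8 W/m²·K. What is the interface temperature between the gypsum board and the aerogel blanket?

T = 16.9 °C

Series thermal resistances, inner to outer:
  R_gypsum board = L/(kA) = 0.231/(0.159·55.7) = 0.02608 K/W
  R_aerogel blanket = L/(kA) = 0.160/(0.0171·55.7) = 0.1680 K/W
  R_beech = L/(kA) = 0.0742/(0.164·55.7) = 0.008123 K/W
  R_conv,out = 1/(hA) = 1/(29.8·55.7) = 6.025×10^-4 K/W
ΣR = 0.02608 + 0.1680 + 0.008123 + 6.025×10^-4 = 0.2028 K/W
Q = ΔT/ΣR = (20.8 °C − -9.75 °C)/0.2028 = 150.6 W
From the inner boundary to the gypsum board/aerogel blanket interface, ΣR_partial = 0.02608 K/W.
T_interface = T_in − Q·ΣR_partial = 20.8 °C − (150.6)(0.02608) = 16.9 °C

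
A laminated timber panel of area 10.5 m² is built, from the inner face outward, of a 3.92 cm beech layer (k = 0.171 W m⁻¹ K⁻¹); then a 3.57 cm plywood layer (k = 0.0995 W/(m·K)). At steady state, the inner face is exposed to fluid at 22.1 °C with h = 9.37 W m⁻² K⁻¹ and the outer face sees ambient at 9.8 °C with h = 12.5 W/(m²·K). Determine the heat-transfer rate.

Q = 167 W

Series thermal resistances, inner to outer:
  R_conv,in = 1/(hA) = 1/(9.37·10.5) = 0.01016 K/W
  R_beech = L/(kA) = 0.0392/(0.171·10.5) = 0.02183 K/W
  R_plywood = L/(kA) = 0.0357/(0.0995·10.5) = 0.03417 K/W
  R_conv,out = 1/(hA) = 1/(12.5·10.5) = 0.007619 K/W
ΣR = 0.01016 + 0.02183 + 0.03417 + 0.007619 = 0.07378 K/W
Q = ΔT/ΣR = (22.1 °C − 9.8 °C)/0.07378 = 167 W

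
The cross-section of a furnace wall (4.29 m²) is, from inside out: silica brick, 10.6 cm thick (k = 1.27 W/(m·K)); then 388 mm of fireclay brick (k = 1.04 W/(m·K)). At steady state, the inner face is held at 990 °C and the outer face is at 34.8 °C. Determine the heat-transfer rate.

Q = 8.98 kW

Resistance network (inner→outer):
  R_silica brick = L/(kA) = 0.106/(1.27·4.29) = 0.01946 K/W
  R_fireclay brick = L/(kA) = 0.388/(1.04·4.29) = 0.08696 K/W
ΣR = 0.01946 + 0.08696 = 0.1064 K/W
Q = ΔT/ΣR = (990 °C − 34.8 °C)/0.1064 = 8980 W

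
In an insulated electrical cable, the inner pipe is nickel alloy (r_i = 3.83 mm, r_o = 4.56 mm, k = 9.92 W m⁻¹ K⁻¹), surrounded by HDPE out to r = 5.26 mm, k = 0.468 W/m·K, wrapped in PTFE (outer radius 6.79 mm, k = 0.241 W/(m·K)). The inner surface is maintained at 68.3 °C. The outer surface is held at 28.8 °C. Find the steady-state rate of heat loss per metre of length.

Q' = 180 W/m

Resistance network (inner→outer):
  R'_nickel alloy = ln(0.00456/0.00383)/(2πk) = 0.1745/(2π·9.92) = 0.002799 m·K/W
  R'_HDPE = ln(0.00526/0.00456)/(2πk) = 0.1428/(2π·0.468) = 0.04857 m·K/W
  R'_PTFE = ln(0.00679/0.00526)/(2πk) = 0.2553/(2π·0.241) = 0.1686 m·K/W
ΣR = 0.002799 + 0.04857 + 0.1686 = 0.2200 m·K/W
Q' = ΔT/ΣR = (68.3 °C − 28.8 °C)/0.2200 = 180 W/m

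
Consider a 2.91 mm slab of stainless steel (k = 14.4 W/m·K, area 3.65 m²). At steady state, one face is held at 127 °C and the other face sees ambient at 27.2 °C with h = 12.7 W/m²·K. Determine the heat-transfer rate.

Q = 4.61 kW

Treat each layer as a resistance in series:
  R_stainless steel = L/(kA) = 0.00291/(14.4·3.65) = 5.537×10^-5 K/W
  R_conv,out = 1/(hA) = 1/(12.7·3.65) = 0.02157 K/W
ΣR = 5.537×10^-5 + 0.02157 = 0.02163 K/W
Q = ΔT/ΣR = (127 °C − 27.2 °C)/0.02163 = 4610 W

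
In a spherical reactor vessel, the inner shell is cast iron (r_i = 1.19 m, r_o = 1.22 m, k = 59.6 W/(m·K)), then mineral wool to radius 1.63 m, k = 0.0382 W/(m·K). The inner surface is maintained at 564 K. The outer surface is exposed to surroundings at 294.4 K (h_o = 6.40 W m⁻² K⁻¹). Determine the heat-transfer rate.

Q = 621 W

Resistance network (inner→outer):
  R_cast iron = (1/1.19 − 1/1.22)/(4πk) = 0.02066/(4π·59.6) = 2.759×10^-5 K/W
  R_mineral wool = (1/1.22 − 1/1.63)/(4πk) = 0.2062/(4π·0.0382) = 0.4295 K/W
  R_conv,out = 1/(4πr²h) = 1/(4π·1.63²·6.40) = 0.004680 K/W
ΣR = 2.759×10^-5 + 0.4295 + 0.004680 = 0.4342 K/W
Q = ΔT/ΣR = (564 K − 294.4 K)/0.4342 = 621 W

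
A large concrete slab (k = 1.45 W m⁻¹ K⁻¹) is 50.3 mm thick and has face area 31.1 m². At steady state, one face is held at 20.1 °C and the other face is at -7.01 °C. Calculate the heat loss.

Q = 24.3 kW

Q = kA·ΔT/L = 1.45 × 31.1 × |20.1 °C − -7.01 °C| / 0.0503 = 24300 W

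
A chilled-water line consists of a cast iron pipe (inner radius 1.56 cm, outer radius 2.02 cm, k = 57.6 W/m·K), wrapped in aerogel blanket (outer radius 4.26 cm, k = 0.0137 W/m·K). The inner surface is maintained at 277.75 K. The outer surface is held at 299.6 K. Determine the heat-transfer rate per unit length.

Treat each layer as a resistance in series:
  R'_cast iron = ln(0.0202/0.0156)/(2πk) = 0.2584/(2π·57.6) = 7.140×10^-4 m·K/W
  R'_aerogel blanket = ln(0.0426/0.0202)/(2πk) = 0.7462/(2π·0.0137) = 8.668 m·K/W
ΣR = 7.140×10^-4 + 8.668 = 8.669 m·K/W
Q' = ΔT/ΣR = (277.75 K − 299.6 K)/8.669 = -2.52 W/m
(Negative Q' ⇒ heat flows inward; heat gain = 2.52 W/m.)

Q' = 2.52 W/m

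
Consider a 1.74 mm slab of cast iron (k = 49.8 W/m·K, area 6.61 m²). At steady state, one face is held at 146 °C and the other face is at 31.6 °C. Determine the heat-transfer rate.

Q = 21600 kW

Q = kA·ΔT/L = 49.8 × 6.61 × |146 °C − 31.6 °C| / 0.00174 = 2.16×10^7 W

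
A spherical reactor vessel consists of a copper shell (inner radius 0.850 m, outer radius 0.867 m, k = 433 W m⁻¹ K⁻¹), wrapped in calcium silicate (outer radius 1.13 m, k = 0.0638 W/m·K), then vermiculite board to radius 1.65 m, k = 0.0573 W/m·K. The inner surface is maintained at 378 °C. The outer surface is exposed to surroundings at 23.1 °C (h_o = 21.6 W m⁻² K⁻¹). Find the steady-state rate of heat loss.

Q = 491 W

Treat each layer as a resistance in series:
  R_copper = (1/0.850 − 1/0.867)/(4πk) = 0.02307/(4π·433) = 4.239×10^-6 K/W
  R_calcium silicate = (1/0.867 − 1/1.13)/(4πk) = 0.2684/(4π·0.0638) = 0.3348 K/W
  R_vermiculite board = (1/1.13 − 1/1.65)/(4πk) = 0.2789/(4π·0.0573) = 0.3873 K/W
  R_conv,out = 1/(4πr²h) = 1/(4π·1.65²·21.6) = 0.001353 K/W
ΣR = 4.239×10^-6 + 0.3348 + 0.3873 + 0.001353 = 0.7235 K/W
Q = ΔT/ΣR = (378 °C − 23.1 °C)/0.7235 = 491 W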